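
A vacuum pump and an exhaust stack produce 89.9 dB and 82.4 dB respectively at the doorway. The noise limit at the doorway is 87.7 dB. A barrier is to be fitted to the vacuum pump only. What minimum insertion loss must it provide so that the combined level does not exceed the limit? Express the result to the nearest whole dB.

4 dB

Fixed contribution from the other source: Σ 10^(L/10) = 10^(82.4/10) = 1.738e+08 (82.40 dB).
The limit corresponds to 10^(87.7/10) = 5.888e+08; subtracting the fixed part leaves 4.151e+08 for the vacuum pump, i.e. 86.18 dB.
Required insertion loss = 89.9 − 86.18 = 3.72 dB.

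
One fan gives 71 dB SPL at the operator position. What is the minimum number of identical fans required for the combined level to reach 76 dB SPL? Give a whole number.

4

N identical sources give L₁ + 10·log₁₀ N, so require 10·log₁₀ N ≥ 76 − 71 = 5.0 dB.
N ≥ 10^(5.0/10) = 3.162, so N = 4.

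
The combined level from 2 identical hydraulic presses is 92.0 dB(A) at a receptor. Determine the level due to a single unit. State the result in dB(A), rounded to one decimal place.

89.0 dB(A)

For N identical incoherent sources L_total = L₁ + 10·log₁₀ N, so L₁ = 92.0 − 10·log₁₀(2) = 92.0 − 3.010.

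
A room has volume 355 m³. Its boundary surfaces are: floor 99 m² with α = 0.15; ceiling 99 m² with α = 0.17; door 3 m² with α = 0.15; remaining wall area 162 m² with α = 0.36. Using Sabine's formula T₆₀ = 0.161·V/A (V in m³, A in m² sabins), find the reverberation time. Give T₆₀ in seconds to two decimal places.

Summing Sᵢαᵢ: 99·0.15 + 99·0.17 + 3·0.15 + 162·0.36 = 90.45 m².
T₆₀ = 0.161 × 355 / 90.45 = 0.632 s.

0.63 s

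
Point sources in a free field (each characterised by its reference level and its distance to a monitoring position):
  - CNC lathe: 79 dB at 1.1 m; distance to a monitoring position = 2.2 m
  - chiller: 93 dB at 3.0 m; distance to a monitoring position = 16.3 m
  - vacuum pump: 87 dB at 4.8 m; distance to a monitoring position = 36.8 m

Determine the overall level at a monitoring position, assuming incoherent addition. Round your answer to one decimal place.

79.8 dB

First find each source's level at the receiver (point-source: −20·log₁₀(r/r_ref)), then combine on an intensity basis.
CNC lathe: 79 − 20·log₁₀(2.2/1.1) = 79 − 6.02 = 72.98 dB.
chiller: 93 − 20·log₁₀(16.3/3.0) = 93 − 14.70 = 78.30 dB.
vacuum pump: 87 − 20·log₁₀(36.8/4.8) = 87 − 17.69 = 69.31 dB.
Σ 10^(L/10) = 9.597e+07 → L_total = 10·log₁₀(9.597e+07) = 79.82 dB.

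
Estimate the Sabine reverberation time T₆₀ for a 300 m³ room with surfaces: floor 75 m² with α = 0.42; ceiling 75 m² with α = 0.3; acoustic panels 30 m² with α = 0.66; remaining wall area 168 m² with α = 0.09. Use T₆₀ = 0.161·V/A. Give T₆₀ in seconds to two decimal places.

Summing Sᵢαᵢ: 75·0.42 + 75·0.3 + 30·0.66 + 168·0.09 = 88.92 m².
T₆₀ = 0.161 × 300 / 88.92 = 0.543 s.

0.54 s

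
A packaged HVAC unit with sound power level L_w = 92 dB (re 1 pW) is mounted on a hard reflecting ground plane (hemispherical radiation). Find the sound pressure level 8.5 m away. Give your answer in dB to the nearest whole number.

L_p = L_w − 10·log₁₀(2π·r²) with r = 8.5 m.
2π·r² = 454 m², 10·log₁₀ of that is 26.570 dB.
L_p = 92 − 26.570 = 65.43 dB.

65 dB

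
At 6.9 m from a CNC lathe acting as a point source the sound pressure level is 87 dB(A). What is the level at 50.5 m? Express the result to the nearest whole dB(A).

Spherical spreading from a point source gives a 20·log₁₀(r₂/r₁) drop.
L₂ = 87 − 20·log₁₀(50.5/6.9) = 87 − 17.289 = 69.71 dB(A).

70 dB(A)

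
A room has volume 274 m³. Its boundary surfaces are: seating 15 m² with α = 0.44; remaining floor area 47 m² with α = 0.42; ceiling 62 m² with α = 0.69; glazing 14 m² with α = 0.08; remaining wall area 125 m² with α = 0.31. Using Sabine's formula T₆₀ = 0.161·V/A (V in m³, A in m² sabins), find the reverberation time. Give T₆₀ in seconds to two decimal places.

Summing Sᵢαᵢ: 15·0.44 + 47·0.42 + 62·0.69 + 14·0.08 + 125·0.31 = 108.99 m².
T₆₀ = 0.161·V/A = 0.161·274/108.99 = 0.405 s.

0.40 s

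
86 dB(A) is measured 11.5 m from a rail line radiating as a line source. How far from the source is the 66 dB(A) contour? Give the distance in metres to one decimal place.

1150.0 m

The 20.0 dB drop corresponds to a distance ratio of 10^(20.0/10) for a line source.
r₂ = 11.5·10^((86−66)/10) = 11.5·10^(20.0/10) = 1150.00 m.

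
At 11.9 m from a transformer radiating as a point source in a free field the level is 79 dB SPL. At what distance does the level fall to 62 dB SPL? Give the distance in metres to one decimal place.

84.2 m

Point-source spreading drops the level by 20·log₁₀(r₂/r₁); inverting, r₂/r₁ = 10^(ΔL/20).
r₂ = 11.9·10^((79−62)/20) = 11.9·10^(17.0/20) = 84.25 m.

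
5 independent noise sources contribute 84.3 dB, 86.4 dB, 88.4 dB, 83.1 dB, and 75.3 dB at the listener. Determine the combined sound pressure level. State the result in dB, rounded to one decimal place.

92.1 dB

For uncorrelated sources the intensities add, so convert each level to linear form, sum, and take 10·log₁₀ of the total.
Σ 10^(L/10) = 10^(84.3/10) + 10^(86.4/10) + 10^(88.4/10) + 10^(83.1/10) + 10^(75.3/10) = 1.636e+09.
L_total = 10·log₁₀(1.636e+09) = 92.14 dB.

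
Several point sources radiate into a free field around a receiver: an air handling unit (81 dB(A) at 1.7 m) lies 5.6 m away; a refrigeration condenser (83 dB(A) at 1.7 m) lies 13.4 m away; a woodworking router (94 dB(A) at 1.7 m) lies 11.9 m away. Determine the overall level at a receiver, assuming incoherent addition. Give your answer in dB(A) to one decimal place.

Propagate each source to the receiver with L = L_ref − 20·log₁₀(r/r_ref), then add intensities.
air handling unit: 81 − 20·log₁₀(5.6/1.7) = 81 − 10.35 = 70.65 dB(A).
refrigeration condenser: 83 − 20·log₁₀(13.4/1.7) = 83 − 17.93 = 65.07 dB(A).
woodworking router: 94 − 20·log₁₀(11.9/1.7) = 94 − 16.90 = 77.10 dB(A).
Σ 10^(L/10) = 6.608e+07 → L_total = 10·log₁₀(6.608e+07) = 78.20 dB(A).

78.2 dB(A)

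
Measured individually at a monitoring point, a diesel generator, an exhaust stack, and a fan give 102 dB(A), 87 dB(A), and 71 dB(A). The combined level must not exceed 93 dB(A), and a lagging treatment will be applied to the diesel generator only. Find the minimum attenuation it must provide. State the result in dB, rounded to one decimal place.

10.3 dB

The untreated sources together contribute 10^(87/10) + 10^(71/10) = 5.138e+08, i.e. 87.11 dB(A).
The limit corresponds to 10^(93/10) = 1.995e+09; subtracting the fixed part leaves 1.481e+09 for the diesel generator, i.e. 91.71 dB(A).
So the diesel generator must be reduced from 102 to 91.71 dB(A): IL = 10.29 dB.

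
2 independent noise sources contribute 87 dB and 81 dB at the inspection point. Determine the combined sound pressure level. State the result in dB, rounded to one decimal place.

Incoherent sources combine by intensity addition: L_total = 10·log₁₀(Σ 10^(L_i/10)).
Σ 10^(L/10) = 10^(87/10) + 10^(81/10) = 6.271e+08.
L_total = 10·log₁₀(6.271e+08) = 87.97 dB.

88.0 dB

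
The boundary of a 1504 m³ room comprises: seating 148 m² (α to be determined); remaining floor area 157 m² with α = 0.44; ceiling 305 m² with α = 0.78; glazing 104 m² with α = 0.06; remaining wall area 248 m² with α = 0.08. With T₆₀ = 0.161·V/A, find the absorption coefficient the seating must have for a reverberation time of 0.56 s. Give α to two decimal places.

From T₆₀ = 0.161·V/A, the target T₆₀ = 0.56 s needs A = 0.161·1504/0.56 = 432.40 m².
Absorption from the other surfaces = 157·0.44 + 305·0.78 + 104·0.06 + 248·0.08 = 333.06 m², so the seating must supply 99.34 m² over 148 m².
α = 99.34/148 = 0.671.

0.67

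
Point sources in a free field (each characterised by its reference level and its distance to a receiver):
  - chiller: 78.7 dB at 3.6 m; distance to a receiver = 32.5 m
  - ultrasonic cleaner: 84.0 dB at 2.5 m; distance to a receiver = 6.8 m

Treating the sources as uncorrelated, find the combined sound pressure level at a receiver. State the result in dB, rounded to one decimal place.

First find each source's level at the receiver (point-source: −20·log₁₀(r/r_ref)), then combine on an intensity basis.
chiller: 78.7 − 20·log₁₀(32.5/3.6) = 78.7 − 19.11 = 59.59 dB.
ultrasonic cleaner: 84.0 − 20·log₁₀(6.8/2.5) = 84.0 − 8.69 = 75.31 dB.
Σ 10^(L/10) = 3.486e+07 → L_total = 10·log₁₀(3.486e+07) = 75.42 dB.

75.4 dB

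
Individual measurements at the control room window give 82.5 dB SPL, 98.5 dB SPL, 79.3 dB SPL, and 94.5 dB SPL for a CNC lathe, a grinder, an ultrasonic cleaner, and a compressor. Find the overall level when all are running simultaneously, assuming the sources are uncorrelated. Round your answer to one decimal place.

For uncorrelated sources the intensities add, so convert each level to linear form, sum, and take 10·log₁₀ of the total.
Σ 10^(L/10) = 10^(82.5/10) + 10^(98.5/10) + 10^(79.3/10) + 10^(94.5/10) = 1.016e+10.
L_total = 10·log₁₀(1.016e+10) = 100.07 dB SPL.

100.1 dB SPL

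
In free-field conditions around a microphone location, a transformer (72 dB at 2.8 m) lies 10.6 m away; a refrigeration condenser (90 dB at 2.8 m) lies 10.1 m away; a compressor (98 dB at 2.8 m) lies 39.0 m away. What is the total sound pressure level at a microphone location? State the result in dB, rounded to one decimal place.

80.4 dB

Apply inverse-square spreading to bring every level to the receiver, then sum 10^(L/10).
transformer: 72 − 20·log₁₀(10.6/2.8) = 72 − 11.56 = 60.44 dB.
refrigeration condenser: 90 − 20·log₁₀(10.1/2.8) = 90 − 11.14 = 78.86 dB.
compressor: 98 − 20·log₁₀(39.0/2.8) = 98 − 22.88 = 75.12 dB.
Σ 10^(L/10) = 1.105e+08 → L_total = 10·log₁₀(1.105e+08) = 80.43 dB.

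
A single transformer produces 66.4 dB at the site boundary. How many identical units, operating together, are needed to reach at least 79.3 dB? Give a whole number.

20

The shortfall is 79.3 − 66.4 = 12.9 dB, and N units add 10·log₁₀ N, so need 10·log₁₀ N ≥ 12.9.
N ≥ 10^(12.9/10) = 19.498, so N = 20.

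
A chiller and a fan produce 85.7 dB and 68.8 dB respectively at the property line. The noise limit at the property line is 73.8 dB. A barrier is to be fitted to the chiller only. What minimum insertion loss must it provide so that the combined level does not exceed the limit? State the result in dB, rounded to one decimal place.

13.6 dB

Everything except the chiller sums to 10^(68.8/10) = 7.586e+06 in linear terms, 68.80 dB.
To meet 73.8 dB overall, the treated chiller may contribute at most 10^(73.8/10) − 7.586e+06 = 1.640e+07, i.e. 72.15 dB.
So the chiller must be reduced from 85.7 to 72.15 dB: IL = 13.55 dB.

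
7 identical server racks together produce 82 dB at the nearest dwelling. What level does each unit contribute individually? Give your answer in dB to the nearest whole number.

7 equal contributions raise the level by 10·log₁₀ 7 = 8.451 dB, so each unit alone gives 82 − 8.451.

74 dB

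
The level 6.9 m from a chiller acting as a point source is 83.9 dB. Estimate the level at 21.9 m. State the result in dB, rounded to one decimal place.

73.9 dB

Spherical spreading from a point source gives a 20·log₁₀(r₂/r₁) drop.
L₂ = 83.9 − 20·log₁₀(21.9/6.9) = 83.9 − 10.032 = 73.87 dB.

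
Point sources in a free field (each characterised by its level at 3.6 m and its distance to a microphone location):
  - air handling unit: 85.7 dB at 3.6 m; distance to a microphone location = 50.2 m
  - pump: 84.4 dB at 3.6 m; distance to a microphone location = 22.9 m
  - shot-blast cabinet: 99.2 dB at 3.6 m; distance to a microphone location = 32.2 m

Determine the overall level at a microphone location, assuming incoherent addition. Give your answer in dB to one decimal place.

80.5 dB

Propagate each source to the receiver with L = L_ref − 20·log₁₀(r/r_ref), then add intensities.
air handling unit: 85.7 − 20·log₁₀(50.2/3.6) = 85.7 − 22.89 = 62.81 dB.
pump: 84.4 − 20·log₁₀(22.9/3.6) = 84.4 − 16.07 = 68.33 dB.
shot-blast cabinet: 99.2 − 20·log₁₀(32.2/3.6) = 99.2 − 19.03 = 80.17 dB.
Σ 10^(L/10) = 1.127e+08 → L_total = 10·log₁₀(1.127e+08) = 80.52 dB.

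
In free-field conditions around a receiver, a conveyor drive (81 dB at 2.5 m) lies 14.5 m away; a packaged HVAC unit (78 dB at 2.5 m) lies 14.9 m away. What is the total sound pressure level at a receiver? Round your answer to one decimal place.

Propagate each source to the receiver with L = L_ref − 20·log₁₀(r/r_ref), then add intensities.
conveyor drive: 81 − 20·log₁₀(14.5/2.5) = 81 − 15.27 = 65.73 dB.
packaged HVAC unit: 78 − 20·log₁₀(14.9/2.5) = 78 − 15.50 = 62.50 dB.
Σ 10^(L/10) = 5.519e+06 → L_total = 10·log₁₀(5.519e+06) = 67.42 dB.

67.4 dB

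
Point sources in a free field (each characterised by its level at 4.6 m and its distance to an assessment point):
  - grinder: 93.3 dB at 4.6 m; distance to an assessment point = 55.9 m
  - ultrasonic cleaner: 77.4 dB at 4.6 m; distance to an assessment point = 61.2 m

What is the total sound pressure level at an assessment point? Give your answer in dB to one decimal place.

71.7 dB

Propagate each source to the receiver with L = L_ref − 20·log₁₀(r/r_ref), then add intensities.
grinder: 93.3 − 20·log₁₀(55.9/4.6) = 93.3 − 21.69 = 71.61 dB.
ultrasonic cleaner: 77.4 − 20·log₁₀(61.2/4.6) = 77.4 − 22.48 = 54.92 dB.
Σ 10^(L/10) = 1.479e+07 → L_total = 10·log₁₀(1.479e+07) = 71.70 dB.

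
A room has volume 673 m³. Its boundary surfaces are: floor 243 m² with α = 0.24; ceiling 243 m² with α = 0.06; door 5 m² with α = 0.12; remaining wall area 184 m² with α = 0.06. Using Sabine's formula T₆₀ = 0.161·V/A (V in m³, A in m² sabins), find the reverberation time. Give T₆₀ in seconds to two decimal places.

A = Σ Sᵢαᵢ = 243·0.24 + 243·0.06 + 5·0.12 + 184·0.06 = 84.54 m².
T₆₀ = 0.161·V/A = 0.161·673/84.54 = 1.282 s.

1.28 s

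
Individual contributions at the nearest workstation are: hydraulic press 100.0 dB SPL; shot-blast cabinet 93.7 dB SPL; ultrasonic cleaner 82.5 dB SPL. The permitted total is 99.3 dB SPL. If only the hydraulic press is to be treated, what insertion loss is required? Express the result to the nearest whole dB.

The untreated sources together contribute 10^(93.7/10) + 10^(82.5/10) = 2.522e+09, i.e. 94.02 dB SPL.
To meet 99.3 dB SPL overall, the treated hydraulic press may contribute at most 10^(99.3/10) − 2.522e+09 = 5.989e+09, i.e. 97.77 dB SPL.
So the hydraulic press must be reduced from 100.0 to 97.77 dB SPL: IL = 2.23 dB.

2 dB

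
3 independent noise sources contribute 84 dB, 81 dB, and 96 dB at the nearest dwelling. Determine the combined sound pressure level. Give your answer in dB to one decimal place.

For uncorrelated sources the intensities add, so convert each level to linear form, sum, and take 10·log₁₀ of the total.
Σ 10^(L/10) = 10^(84/10) + 10^(81/10) + 10^(96/10) = 4.358e+09.
L_total = 10·log₁₀(4.358e+09) = 96.39 dB.

96.4 dB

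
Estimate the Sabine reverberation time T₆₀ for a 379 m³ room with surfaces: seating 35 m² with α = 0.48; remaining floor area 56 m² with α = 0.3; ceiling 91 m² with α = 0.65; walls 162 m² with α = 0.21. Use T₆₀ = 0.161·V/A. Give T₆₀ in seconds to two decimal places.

A = Σ Sᵢαᵢ = 35·0.48 + 56·0.3 + 91·0.65 + 162·0.21 = 126.77 m².
T₆₀ = 0.161·V/A = 0.161·379/126.77 = 0.481 s.

0.48 s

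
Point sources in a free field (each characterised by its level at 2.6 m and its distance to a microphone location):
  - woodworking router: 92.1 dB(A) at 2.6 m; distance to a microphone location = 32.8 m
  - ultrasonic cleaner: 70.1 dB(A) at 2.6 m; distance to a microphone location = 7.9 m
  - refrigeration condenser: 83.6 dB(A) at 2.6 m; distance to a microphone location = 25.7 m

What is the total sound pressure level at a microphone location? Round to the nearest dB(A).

Propagate each source to the receiver with L = L_ref − 20·log₁₀(r/r_ref), then add intensities.
woodworking router: 92.1 − 20·log₁₀(32.8/2.6) = 92.1 − 22.02 = 70.08 dB(A).
ultrasonic cleaner: 70.1 − 20·log₁₀(7.9/2.6) = 70.1 − 9.65 = 60.45 dB(A).
refrigeration condenser: 83.6 − 20·log₁₀(25.7/2.6) = 83.6 − 19.90 = 63.70 dB(A).
Σ 10^(L/10) = 1.364e+07 → L_total = 10·log₁₀(1.364e+07) = 71.35 dB(A).

71 dB(A)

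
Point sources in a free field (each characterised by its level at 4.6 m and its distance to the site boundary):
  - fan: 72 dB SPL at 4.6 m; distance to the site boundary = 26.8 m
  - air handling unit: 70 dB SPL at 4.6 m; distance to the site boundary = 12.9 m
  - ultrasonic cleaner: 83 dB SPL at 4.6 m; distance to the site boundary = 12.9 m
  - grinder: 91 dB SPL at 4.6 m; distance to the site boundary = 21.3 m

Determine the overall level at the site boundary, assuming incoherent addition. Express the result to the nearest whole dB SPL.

79 dB SPL

First find each source's level at the receiver (point-source: −20·log₁₀(r/r_ref)), then combine on an intensity basis.
fan: 72 − 20·log₁₀(26.8/4.6) = 72 − 15.31 = 56.69 dB SPL.
air handling unit: 70 − 20·log₁₀(12.9/4.6) = 70 − 8.96 = 61.04 dB SPL.
ultrasonic cleaner: 83 − 20·log₁₀(12.9/4.6) = 83 − 8.96 = 74.04 dB SPL.
grinder: 91 − 20·log₁₀(21.3/4.6) = 91 − 13.31 = 77.69 dB SPL.
Σ 10^(L/10) = 8.583e+07 → L_total = 10·log₁₀(8.583e+07) = 79.34 dB SPL.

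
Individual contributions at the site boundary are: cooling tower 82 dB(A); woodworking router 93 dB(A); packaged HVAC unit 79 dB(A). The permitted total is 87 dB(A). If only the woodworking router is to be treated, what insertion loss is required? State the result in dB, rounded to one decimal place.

The untreated sources together contribute 10^(82/10) + 10^(79/10) = 2.379e+08, i.e. 83.76 dB(A).
The limit corresponds to 10^(87/10) = 5.012e+08; subtracting the fixed part leaves 2.633e+08 for the woodworking router, i.e. 84.20 dB(A).
So the woodworking router must be reduced from 93 to 84.20 dB(A): IL = 8.80 dB.

8.8 dB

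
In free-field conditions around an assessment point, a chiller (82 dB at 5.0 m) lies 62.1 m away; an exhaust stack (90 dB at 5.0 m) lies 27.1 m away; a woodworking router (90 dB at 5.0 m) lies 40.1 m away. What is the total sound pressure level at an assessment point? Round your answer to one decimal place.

Apply inverse-square spreading to bring every level to the receiver, then sum 10^(L/10).
chiller: 82 − 20·log₁₀(62.1/5.0) = 82 − 21.88 = 60.12 dB.
exhaust stack: 90 − 20·log₁₀(27.1/5.0) = 90 − 14.68 = 75.32 dB.
woodworking router: 90 − 20·log₁₀(40.1/5.0) = 90 − 18.08 = 71.92 dB.
Σ 10^(L/10) = 5.062e+07 → L_total = 10·log₁₀(5.062e+07) = 77.04 dB.

77.0 dB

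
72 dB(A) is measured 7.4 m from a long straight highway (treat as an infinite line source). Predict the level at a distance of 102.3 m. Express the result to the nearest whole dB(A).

Line-source attenuation: ΔL = 10·log₁₀(r₂/r₁) = 10·log₁₀(102.3/7.4) = 11.406 dB.
L₂ = 72 − 10·log₁₀(102.3/7.4) = 72 − 11.406 = 60.59 dB(A).

61 dB(A)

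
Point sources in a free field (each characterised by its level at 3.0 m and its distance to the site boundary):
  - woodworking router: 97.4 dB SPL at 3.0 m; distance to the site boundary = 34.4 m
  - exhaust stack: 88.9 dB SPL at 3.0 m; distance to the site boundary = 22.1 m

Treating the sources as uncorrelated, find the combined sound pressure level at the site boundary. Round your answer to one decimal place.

77.5 dB SPL

First find each source's level at the receiver (point-source: −20·log₁₀(r/r_ref)), then combine on an intensity basis.
woodworking router: 97.4 − 20·log₁₀(34.4/3.0) = 97.4 − 21.19 = 76.21 dB SPL.
exhaust stack: 88.9 − 20·log₁₀(22.1/3.0) = 88.9 − 17.35 = 71.55 dB SPL.
Σ 10^(L/10) = 5.610e+07 → L_total = 10·log₁₀(5.610e+07) = 77.49 dB SPL.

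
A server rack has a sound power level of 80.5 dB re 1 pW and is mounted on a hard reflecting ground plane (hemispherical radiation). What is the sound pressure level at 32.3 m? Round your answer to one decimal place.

The power spreads over a hemisphere of area 2π·r², so L_p = L_w − 10·log₁₀(2π·r²).
2π·r² = 6555 m², 10·log₁₀ of that is 38.166 dB.
L_p = 80.5 − 38.166 = 42.33 dB.

42.3 dB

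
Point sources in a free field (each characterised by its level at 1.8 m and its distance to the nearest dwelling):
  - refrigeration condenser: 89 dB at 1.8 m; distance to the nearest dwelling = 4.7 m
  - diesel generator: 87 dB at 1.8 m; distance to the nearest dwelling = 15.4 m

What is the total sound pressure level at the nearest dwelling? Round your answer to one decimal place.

80.9 dB

Propagate each source to the receiver with L = L_ref − 20·log₁₀(r/r_ref), then add intensities.
refrigeration condenser: 89 − 20·log₁₀(4.7/1.8) = 89 − 8.34 = 80.66 dB.
diesel generator: 87 − 20·log₁₀(15.4/1.8) = 87 − 18.64 = 68.36 dB.
Σ 10^(L/10) = 1.234e+08 → L_total = 10·log₁₀(1.234e+08) = 80.91 dB.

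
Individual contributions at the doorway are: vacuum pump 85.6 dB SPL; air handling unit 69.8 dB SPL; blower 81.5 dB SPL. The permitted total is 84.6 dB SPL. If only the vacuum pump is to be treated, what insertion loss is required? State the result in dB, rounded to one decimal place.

Fixed contribution from the other sources: Σ 10^(L/10) = 10^(69.8/10) + 10^(81.5/10) = 1.508e+08 (81.78 dB SPL).
The limit corresponds to 10^(84.6/10) = 2.884e+08; subtracting the fixed part leaves 1.376e+08 for the vacuum pump, i.e. 81.39 dB SPL.
So the vacuum pump must be reduced from 85.6 to 81.39 dB SPL: IL = 4.21 dB.

4.2 dB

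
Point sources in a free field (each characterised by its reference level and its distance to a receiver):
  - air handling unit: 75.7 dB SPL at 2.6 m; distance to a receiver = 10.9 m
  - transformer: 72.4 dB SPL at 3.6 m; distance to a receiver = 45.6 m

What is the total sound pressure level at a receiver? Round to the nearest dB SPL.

Apply inverse-square spreading to bring every level to the receiver, then sum 10^(L/10).
air handling unit: 75.7 − 20·log₁₀(10.9/2.6) = 75.7 − 12.45 = 63.25 dB SPL.
transformer: 72.4 − 20·log₁₀(45.6/3.6) = 72.4 − 22.05 = 50.35 dB SPL.
Σ 10^(L/10) = 2.222e+06 → L_total = 10·log₁₀(2.222e+06) = 63.47 dB SPL.

63 dB SPL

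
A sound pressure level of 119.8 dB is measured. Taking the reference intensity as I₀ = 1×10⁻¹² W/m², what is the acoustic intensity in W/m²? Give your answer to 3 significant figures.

0.955 W/m²

I/I₀ = 10^(119.8/10) = 9.55e+11, so I = 9.55e+11 × 10⁻¹² W/m².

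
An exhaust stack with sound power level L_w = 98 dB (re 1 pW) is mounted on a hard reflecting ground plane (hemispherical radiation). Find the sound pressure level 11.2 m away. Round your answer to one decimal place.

69.0 dB

Free-field hemispherical radiation: L_p = L_w − 10·log₁₀(2π·r²), r = 11.2 m.
2π·r² = 788.2 m², 10·log₁₀ of that is 28.966 dB.
L_p = 98 − 28.966 = 69.03 dB.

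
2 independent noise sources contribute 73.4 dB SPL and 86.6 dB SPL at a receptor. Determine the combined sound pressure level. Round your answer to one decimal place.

86.8 dB SPL

Incoherent sources combine by intensity addition: L_total = 10·log₁₀(Σ 10^(L_i/10)).
Σ 10^(L/10) = 10^(73.4/10) + 10^(86.6/10) = 4.790e+08.
L_total = 10·log₁₀(4.790e+08) = 86.80 dB SPL.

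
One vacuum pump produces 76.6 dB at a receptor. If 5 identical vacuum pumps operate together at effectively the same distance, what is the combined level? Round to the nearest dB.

84 dB

N identical incoherent sources raise the level by 10·log₁₀ N.
L_total = 76.6 + 10·log₁₀(5) = 76.6 + 6.990 = 83.59 dB.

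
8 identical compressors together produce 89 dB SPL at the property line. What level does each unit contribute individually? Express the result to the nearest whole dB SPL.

For N identical incoherent sources L_total = L₁ + 10·log₁₀ N, so L₁ = 89 − 10·log₁₀(8) = 89 − 9.031.

80 dB SPL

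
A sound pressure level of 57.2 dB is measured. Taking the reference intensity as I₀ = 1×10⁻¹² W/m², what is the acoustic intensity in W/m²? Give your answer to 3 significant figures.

5.25e-07 W/m²

L = 10·log₁₀(I/I₀) ⇒ I = I₀·10^(L/10) = 10⁻¹² × 10^5.72.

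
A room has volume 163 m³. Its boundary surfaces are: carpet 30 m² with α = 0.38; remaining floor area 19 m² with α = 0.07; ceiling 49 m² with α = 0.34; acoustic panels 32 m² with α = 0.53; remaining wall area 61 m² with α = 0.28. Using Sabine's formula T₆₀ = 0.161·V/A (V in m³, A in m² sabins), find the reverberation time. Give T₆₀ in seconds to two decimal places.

Total absorption A = 30·0.38 + 19·0.07 + 49·0.34 + 32·0.53 + 61·0.28 = 63.43 m² sabins.
T₆₀ = 0.161·V/A = 0.161·163/63.43 = 0.414 s.

0.41 s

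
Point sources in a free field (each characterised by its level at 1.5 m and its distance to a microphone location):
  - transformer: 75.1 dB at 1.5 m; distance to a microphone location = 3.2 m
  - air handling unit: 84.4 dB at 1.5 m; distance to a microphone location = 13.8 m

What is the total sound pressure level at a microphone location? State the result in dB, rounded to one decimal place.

70.2 dB

First find each source's level at the receiver (point-source: −20·log₁₀(r/r_ref)), then combine on an intensity basis.
transformer: 75.1 − 20·log₁₀(3.2/1.5) = 75.1 − 6.58 = 68.52 dB.
air handling unit: 84.4 − 20·log₁₀(13.8/1.5) = 84.4 − 19.28 = 65.12 dB.
Σ 10^(L/10) = 1.036e+07 → L_total = 10·log₁₀(1.036e+07) = 70.16 dB.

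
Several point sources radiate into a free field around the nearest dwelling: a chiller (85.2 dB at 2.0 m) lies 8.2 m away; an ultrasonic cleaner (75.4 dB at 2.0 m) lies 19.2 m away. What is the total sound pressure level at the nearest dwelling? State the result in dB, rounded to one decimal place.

First find each source's level at the receiver (point-source: −20·log₁₀(r/r_ref)), then combine on an intensity basis.
chiller: 85.2 − 20·log₁₀(8.2/2.0) = 85.2 − 12.26 = 72.94 dB.
ultrasonic cleaner: 75.4 − 20·log₁₀(19.2/2.0) = 75.4 − 19.65 = 55.75 dB.
Σ 10^(L/10) = 2.007e+07 → L_total = 10·log₁₀(2.007e+07) = 73.03 dB.

73.0 dB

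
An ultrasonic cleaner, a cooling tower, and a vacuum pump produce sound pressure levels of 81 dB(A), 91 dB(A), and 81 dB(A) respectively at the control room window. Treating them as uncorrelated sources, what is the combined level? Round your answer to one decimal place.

Incoherent sources combine by intensity addition: L_total = 10·log₁₀(Σ 10^(L_i/10)).
Σ 10^(L/10) = 10^(81/10) + 10^(91/10) + 10^(81/10) = 1.511e+09.
L_total = 10·log₁₀(1.511e+09) = 91.79 dB(A).

91.8 dB(A)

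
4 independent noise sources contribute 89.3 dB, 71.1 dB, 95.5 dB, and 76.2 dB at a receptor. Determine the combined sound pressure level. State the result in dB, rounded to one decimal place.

Incoherent sources combine by intensity addition: L_total = 10·log₁₀(Σ 10^(L_i/10)).
Σ 10^(L/10) = 10^(89.3/10) + 10^(71.1/10) + 10^(95.5/10) + 10^(76.2/10) = 4.454e+09.
L_total = 10·log₁₀(4.454e+09) = 96.49 dB.

96.5 dB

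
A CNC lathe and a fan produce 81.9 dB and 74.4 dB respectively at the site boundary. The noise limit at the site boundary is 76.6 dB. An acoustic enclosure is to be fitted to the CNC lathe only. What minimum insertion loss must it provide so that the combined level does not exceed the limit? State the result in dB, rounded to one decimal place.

9.3 dB

Fixed contribution from the other source: Σ 10^(L/10) = 10^(74.4/10) = 2.754e+07 (74.40 dB).
To meet 76.6 dB overall, the treated CNC lathe may contribute at most 10^(76.6/10) − 2.754e+07 = 1.817e+07, i.e. 72.59 dB.
Required insertion loss = 81.9 − 72.59 = 9.31 dB.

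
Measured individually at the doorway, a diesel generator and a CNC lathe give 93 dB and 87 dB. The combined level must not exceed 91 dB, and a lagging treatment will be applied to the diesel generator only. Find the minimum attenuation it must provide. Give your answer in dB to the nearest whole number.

The untreated sources together contribute 10^(87/10) = 5.012e+08, i.e. 87.00 dB.
The limit corresponds to 10^(91/10) = 1.259e+09; subtracting the fixed part leaves 7.577e+08 for the diesel generator, i.e. 88.80 dB.
So the diesel generator must be reduced from 93 to 88.80 dB: IL = 4.20 dB.

4 dB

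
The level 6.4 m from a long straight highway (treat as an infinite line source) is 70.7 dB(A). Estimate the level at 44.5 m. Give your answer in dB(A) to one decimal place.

Line-source attenuation: ΔL = 10·log₁₀(r₂/r₁) = 10·log₁₀(44.5/6.4) = 8.422 dB.
L₂ = 70.7 − 10·log₁₀(44.5/6.4) = 70.7 − 8.422 = 62.28 dB(A).

62.3 dB(A)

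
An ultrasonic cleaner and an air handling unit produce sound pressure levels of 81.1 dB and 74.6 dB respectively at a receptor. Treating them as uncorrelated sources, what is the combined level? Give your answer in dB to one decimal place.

For uncorrelated sources the intensities add, so convert each level to linear form, sum, and take 10·log₁₀ of the total.
Σ 10^(L/10) = 10^(81.1/10) + 10^(74.6/10) = 1.577e+08.
L_total = 10·log₁₀(1.577e+08) = 81.98 dB.

82.0 dB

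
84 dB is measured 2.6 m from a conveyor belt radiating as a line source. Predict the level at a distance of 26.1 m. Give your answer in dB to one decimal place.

74.0 dB

Line-source attenuation: ΔL = 10·log₁₀(r₂/r₁) = 10·log₁₀(26.1/2.6) = 10.017 dB.
L₂ = 84 − 10·log₁₀(26.1/2.6) = 84 − 10.017 = 73.98 dB.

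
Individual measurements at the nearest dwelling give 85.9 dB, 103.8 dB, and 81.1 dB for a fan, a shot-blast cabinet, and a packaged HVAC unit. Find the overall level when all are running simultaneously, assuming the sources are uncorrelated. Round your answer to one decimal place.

For uncorrelated sources the intensities add, so convert each level to linear form, sum, and take 10·log₁₀ of the total.
Σ 10^(L/10) = 10^(85.9/10) + 10^(103.8/10) + 10^(81.1/10) = 2.451e+10.
L_total = 10·log₁₀(2.451e+10) = 103.89 dB.

103.9 dB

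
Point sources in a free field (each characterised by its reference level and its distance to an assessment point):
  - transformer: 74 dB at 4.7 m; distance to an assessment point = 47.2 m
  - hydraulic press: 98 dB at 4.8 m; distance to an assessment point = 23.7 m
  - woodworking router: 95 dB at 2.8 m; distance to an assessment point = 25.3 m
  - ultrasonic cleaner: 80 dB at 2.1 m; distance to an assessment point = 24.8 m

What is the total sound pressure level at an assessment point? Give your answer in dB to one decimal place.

84.7 dB

Propagate each source to the receiver with L = L_ref − 20·log₁₀(r/r_ref), then add intensities.
transformer: 74 − 20·log₁₀(47.2/4.7) = 74 − 20.04 = 53.96 dB.
hydraulic press: 98 − 20·log₁₀(23.7/4.8) = 98 − 13.87 = 84.13 dB.
woodworking router: 95 − 20·log₁₀(25.3/2.8) = 95 − 19.12 = 75.88 dB.
ultrasonic cleaner: 80 − 20·log₁₀(24.8/2.1) = 80 − 21.44 = 58.56 dB.
Σ 10^(L/10) = 2.985e+08 → L_total = 10·log₁₀(2.985e+08) = 84.75 dB.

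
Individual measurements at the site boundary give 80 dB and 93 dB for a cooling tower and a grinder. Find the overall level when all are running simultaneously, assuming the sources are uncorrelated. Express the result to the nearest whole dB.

93 dB

For uncorrelated sources the intensities add, so convert each level to linear form, sum, and take 10·log₁₀ of the total.
Σ 10^(L/10) = 10^(80/10) + 10^(93/10) = 2.095e+09.
L_total = 10·log₁₀(2.095e+09) = 93.21 dB.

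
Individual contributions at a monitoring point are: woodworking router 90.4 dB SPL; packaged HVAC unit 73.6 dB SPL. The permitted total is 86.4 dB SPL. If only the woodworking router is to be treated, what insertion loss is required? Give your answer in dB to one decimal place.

Everything except the woodworking router sums to 10^(73.6/10) = 2.291e+07 in linear terms, 73.60 dB SPL.
The limit corresponds to 10^(86.4/10) = 4.365e+08; subtracting the fixed part leaves 4.136e+08 for the woodworking router, i.e. 86.17 dB SPL.
Required insertion loss = 90.4 − 86.17 = 4.23 dB.

4.2 dB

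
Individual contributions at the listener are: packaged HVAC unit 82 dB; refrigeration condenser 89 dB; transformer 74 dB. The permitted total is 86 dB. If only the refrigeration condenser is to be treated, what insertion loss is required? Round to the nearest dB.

6 dB

The untreated sources together contribute 10^(82/10) + 10^(74/10) = 1.836e+08, i.e. 82.64 dB.
To meet 86 dB overall, the treated refrigeration condenser may contribute at most 10^(86/10) − 1.836e+08 = 2.145e+08, i.e. 83.31 dB.
Required insertion loss = 89 − 83.31 = 5.69 dB.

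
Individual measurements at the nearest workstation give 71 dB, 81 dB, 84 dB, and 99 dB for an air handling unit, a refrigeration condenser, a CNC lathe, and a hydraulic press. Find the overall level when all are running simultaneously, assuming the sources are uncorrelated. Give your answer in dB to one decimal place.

99.2 dB

Incoherent sources combine by intensity addition: L_total = 10·log₁₀(Σ 10^(L_i/10)).
Σ 10^(L/10) = 10^(71/10) + 10^(81/10) + 10^(84/10) + 10^(99/10) = 8.333e+09.
L_total = 10·log₁₀(8.333e+09) = 99.21 dB.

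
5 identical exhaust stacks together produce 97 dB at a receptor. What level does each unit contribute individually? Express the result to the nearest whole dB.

Dividing the total intensity by 5 lowers the level by 10·log₁₀ 5 = 6.990 dB: L₁ = 97 − 6.990.

90 dB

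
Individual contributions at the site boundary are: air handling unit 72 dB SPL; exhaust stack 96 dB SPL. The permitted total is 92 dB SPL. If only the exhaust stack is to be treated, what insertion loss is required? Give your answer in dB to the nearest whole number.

4 dB

The untreated sources together contribute 10^(72/10) = 1.585e+07, i.e. 72.00 dB SPL.
The limit corresponds to 10^(92/10) = 1.585e+09; subtracting the fixed part leaves 1.569e+09 for the exhaust stack, i.e. 91.96 dB SPL.
So the exhaust stack must be reduced from 96 to 91.96 dB SPL: IL = 4.04 dB.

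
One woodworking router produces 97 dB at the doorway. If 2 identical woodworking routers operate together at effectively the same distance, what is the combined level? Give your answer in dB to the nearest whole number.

100 dB

N identical incoherent sources raise the level by 10·log₁₀ N.
L_total = 97 + 10·log₁₀(2) = 97 + 3.010 = 100.01 dB.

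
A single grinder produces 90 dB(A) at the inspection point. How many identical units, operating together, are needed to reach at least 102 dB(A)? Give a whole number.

The shortfall is 102 − 90 = 12.0 dB, and N units add 10·log₁₀ N, so need 10·log₁₀ N ≥ 12.0.
N ≥ 10^(12.0/10) = 15.849, so N = 16.

16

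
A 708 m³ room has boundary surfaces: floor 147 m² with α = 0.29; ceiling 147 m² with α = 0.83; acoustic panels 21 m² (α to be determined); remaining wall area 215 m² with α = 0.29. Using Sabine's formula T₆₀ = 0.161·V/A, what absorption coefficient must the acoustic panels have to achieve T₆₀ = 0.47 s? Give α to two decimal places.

Required total absorption A = 0.161·708/0.47 = 242.53 m².
Absorption from the other surfaces = 147·0.29 + 147·0.83 + 215·0.29 = 226.99 m², so the acoustic panels must supply 15.54 m² over 21 m².
α = 15.54/21 = 0.740.

0.74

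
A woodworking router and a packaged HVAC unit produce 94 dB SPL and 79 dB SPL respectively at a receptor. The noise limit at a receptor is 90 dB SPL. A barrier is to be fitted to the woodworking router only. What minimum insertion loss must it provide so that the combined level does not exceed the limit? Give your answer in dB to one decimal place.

Everything except the woodworking router sums to 10^(79/10) = 7.943e+07 in linear terms, 79.00 dB SPL.
To meet 90 dB SPL overall, the treated woodworking router may contribute at most 10^(90/10) − 7.943e+07 = 9.206e+08, i.e. 89.64 dB SPL.
Required insertion loss = 94 − 89.64 = 4.36 dB.

4.4 dB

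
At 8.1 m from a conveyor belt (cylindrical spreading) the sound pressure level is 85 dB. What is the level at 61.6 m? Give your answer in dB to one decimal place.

76.2 dB

For a line source, L₂ = L₁ − 10·log₁₀(r₂/r₁).
L₂ = 85 − 10·log₁₀(61.6/8.1) = 85 − 8.811 = 76.19 dB.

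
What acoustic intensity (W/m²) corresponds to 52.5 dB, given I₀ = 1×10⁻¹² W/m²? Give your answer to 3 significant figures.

1.78e-07 W/m²

I = I₀·10^(L/10) = 10⁻¹² × 10^(52.5/10) = 10^(-6.750).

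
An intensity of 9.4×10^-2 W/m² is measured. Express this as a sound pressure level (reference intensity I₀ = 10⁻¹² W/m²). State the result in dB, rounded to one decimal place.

L = 10·log₁₀(I/I₀) = 10·log₁₀(9.4×10^-2/10⁻¹²) = 10·log₁₀(9.4×10^10).
L = 10·(0.9731 + 10) = 109.73 dB.

109.7 dB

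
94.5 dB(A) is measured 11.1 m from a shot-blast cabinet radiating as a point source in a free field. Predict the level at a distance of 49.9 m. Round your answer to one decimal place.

For a point source, L₂ = L₁ − 20·log₁₀(r₂/r₁).
L₂ = 94.5 − 20·log₁₀(49.9/11.1) = 94.5 − 13.056 = 81.44 dB(A).

81.4 dB(A)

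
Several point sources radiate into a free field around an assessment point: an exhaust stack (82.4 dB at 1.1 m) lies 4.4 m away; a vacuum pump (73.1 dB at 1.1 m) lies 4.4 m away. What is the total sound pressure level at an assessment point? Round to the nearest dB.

Apply inverse-square spreading to bring every level to the receiver, then sum 10^(L/10).
exhaust stack: 82.4 − 20·log₁₀(4.4/1.1) = 82.4 − 12.04 = 70.36 dB.
vacuum pump: 73.1 − 20·log₁₀(4.4/1.1) = 73.1 − 12.04 = 61.06 dB.
Σ 10^(L/10) = 1.214e+07 → L_total = 10·log₁₀(1.214e+07) = 70.84 dB.

71 dB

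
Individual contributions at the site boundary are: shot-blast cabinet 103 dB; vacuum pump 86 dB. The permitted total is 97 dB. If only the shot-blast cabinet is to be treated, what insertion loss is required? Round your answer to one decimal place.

6.4 dB

Fixed contribution from the other source: Σ 10^(L/10) = 10^(86/10) = 3.981e+08 (86.00 dB).
The limit corresponds to 10^(97/10) = 5.012e+09; subtracting the fixed part leaves 4.614e+09 for the shot-blast cabinet, i.e. 96.64 dB.
So the shot-blast cabinet must be reduced from 103 to 96.64 dB: IL = 6.36 dB.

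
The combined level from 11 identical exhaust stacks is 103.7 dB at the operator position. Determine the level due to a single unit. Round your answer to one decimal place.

93.3 dB

11 equal contributions raise the level by 10·log₁₀ 11 = 10.414 dB, so each unit alone gives 103.7 − 10.414.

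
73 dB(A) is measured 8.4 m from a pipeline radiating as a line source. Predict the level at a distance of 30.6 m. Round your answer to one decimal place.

67.4 dB(A)

Cylindrical spreading from a line source gives a 10·log₁₀(r₂/r₁) drop.
L₂ = 73 − 10·log₁₀(30.6/8.4) = 73 − 5.614 = 67.39 dB(A).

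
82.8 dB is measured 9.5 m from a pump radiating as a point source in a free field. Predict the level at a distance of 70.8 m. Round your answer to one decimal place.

65.4 dB

Spherical spreading from a point source gives a 20·log₁₀(r₂/r₁) drop.
L₂ = 82.8 − 20·log₁₀(70.8/9.5) = 82.8 − 17.446 = 65.35 dB.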